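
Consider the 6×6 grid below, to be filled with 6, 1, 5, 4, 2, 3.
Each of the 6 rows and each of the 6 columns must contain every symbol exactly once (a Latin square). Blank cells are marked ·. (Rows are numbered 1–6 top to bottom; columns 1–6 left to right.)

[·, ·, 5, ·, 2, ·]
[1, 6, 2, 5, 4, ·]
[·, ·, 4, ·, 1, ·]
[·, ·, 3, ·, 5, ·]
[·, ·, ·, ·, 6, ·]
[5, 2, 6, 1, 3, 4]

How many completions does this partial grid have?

20

Row 1, column 1: eliminating its row and column leaves {6, 4, 3}.
Row 1, column 2: eliminating its row and column leaves {1, 4, 3}.
Row 1, column 4: eliminating its row and column leaves {6, 4, 3}.
Row 1, column 6: eliminating its row and column leaves {6, 1, 3}.
Row 2, column 6: eliminating its row and column leaves {3}.
Row 3, column 1: eliminating its row and column leaves {6, 2, 3}.
Row 3, column 2: eliminating its row and column leaves {5, 3}.
Row 3, column 4: eliminating its row and column leaves {6, 2, 3}.
Row 3, column 6: eliminating its row and column leaves {6, 5, 2, 3}.
Row 4, column 1: eliminating its row and column leaves {6, 4, 2}.
Row 4, column 2: eliminating its row and column leaves {1, 4}.
Row 4, column 4: eliminating its row and column leaves {6, 4, 2}.
Row 4, column 6: eliminating its row and column leaves {6, 1, 2}.
Row 5, column 1: eliminating its row and column leaves {4, 2, 3}.
Row 5, column 2: eliminating its row and column leaves {1, 5, 4, 3}.
Row 5, column 3: eliminating its row and column leaves {1}.
Row 5, column 4: eliminating its row and column leaves {4, 2, 3}.
Row 5, column 6: eliminating its row and column leaves {1, 5, 2, 3}.
Enumerating the assignments across these blanks that avoid any row or column repeat gives 20 completions.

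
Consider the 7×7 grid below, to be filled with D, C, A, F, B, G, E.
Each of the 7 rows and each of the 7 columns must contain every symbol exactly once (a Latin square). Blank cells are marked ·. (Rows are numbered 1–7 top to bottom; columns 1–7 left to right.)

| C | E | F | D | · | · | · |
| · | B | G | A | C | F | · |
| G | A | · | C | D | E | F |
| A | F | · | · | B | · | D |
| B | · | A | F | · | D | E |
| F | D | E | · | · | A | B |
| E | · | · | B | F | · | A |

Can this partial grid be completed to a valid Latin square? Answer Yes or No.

Row 2, column 7: row 2 together with column 7 already contain {D, C, A, F, B, G, E} — every symbol — so nothing can go there. The grid has no valid completion.

No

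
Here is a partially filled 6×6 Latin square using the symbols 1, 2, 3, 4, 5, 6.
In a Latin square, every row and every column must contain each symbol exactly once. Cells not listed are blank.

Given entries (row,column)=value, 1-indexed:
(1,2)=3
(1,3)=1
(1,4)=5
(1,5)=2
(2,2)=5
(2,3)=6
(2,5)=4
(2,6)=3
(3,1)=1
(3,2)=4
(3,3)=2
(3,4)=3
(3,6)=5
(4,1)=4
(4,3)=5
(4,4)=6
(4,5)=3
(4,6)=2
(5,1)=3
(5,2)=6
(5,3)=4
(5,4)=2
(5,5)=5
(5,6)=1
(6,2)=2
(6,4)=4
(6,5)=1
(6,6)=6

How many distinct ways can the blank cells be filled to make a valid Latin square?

1

Row 1, column 1: eliminating its row and column leaves {6}.
Row 1, column 6: eliminating its row and column leaves {4}.
Row 2, column 1: eliminating its row and column leaves {2}.
Row 2, column 4: eliminating its row and column leaves {1}.
Row 3, column 5: eliminating its row and column leaves {6}.
Row 4, column 2: eliminating its row and column leaves {1}.
Row 6, column 1: eliminating its row and column leaves {5}.
Row 6, column 3: eliminating its row and column leaves {3}.
Only one assignment across all blanks avoids any row or column repeat, giving 1 completion.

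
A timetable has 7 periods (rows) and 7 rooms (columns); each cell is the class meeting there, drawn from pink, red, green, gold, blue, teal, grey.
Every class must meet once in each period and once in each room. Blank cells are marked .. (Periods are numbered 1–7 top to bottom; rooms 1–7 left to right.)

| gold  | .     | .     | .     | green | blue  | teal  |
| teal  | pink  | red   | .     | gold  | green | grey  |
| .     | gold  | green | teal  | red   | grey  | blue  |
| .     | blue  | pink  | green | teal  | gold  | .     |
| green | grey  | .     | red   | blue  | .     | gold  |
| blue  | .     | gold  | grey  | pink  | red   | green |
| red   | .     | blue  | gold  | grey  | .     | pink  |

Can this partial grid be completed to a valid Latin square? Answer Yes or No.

No period or room among the givens repeats a symbol, and propagating forced cells runs into no contradiction.
One valid completion exists (for instance, gold red grey pink green blue teal / teal pink red blue gold green grey / pink gold green teal red grey blue / grey blue pink green teal gold red / green grey teal red blue pink gold / blue teal gold grey pink red green / red green blue gold grey teal pink).

Yes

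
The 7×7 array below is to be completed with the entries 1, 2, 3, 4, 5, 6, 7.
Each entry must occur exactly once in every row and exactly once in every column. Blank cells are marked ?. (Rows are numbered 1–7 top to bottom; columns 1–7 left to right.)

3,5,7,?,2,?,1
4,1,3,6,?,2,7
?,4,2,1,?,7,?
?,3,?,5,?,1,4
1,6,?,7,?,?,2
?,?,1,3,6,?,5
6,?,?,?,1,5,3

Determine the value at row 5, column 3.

5

Row 1, column 4: row 1 has {1, 2, 3, 5, 7} and column 4 has {1, 3, 5, 6, 7}, leaving only 4.
Row 1, column 6: row 1 has {1, 2, 3, 4, 5, 7} and column 6 has {1, 2, 5, 7}, leaving only 6.
Row 2, column 5: row 2 has {1, 2, 3, 4, 6, 7} and column 5 has {1, 2, 6}, leaving only 5.
Row 3, column 1: row 3 has {1, 2, 4, 7} and column 1 has {1, 3, 4, 6}, leaving only 5.
Row 3, column 5: row 3 has {1, 2, 4, 5, 7} and column 5 has {1, 2, 5, 6}, leaving only 3.
Row 3, column 7: row 3 has {1, 2, 3, 4, 5, 7} and column 7 has {1, 2, 3, 4, 5, 7}, leaving only 6.
Row 4, column 3: row 4 has {1, 3, 4, 5} and column 3 has {1, 2, 3, 7}, leaving only 6.
Row 4, column 5: row 4 has {1, 3, 4, 5, 6} and column 5 has {1, 2, 3, 5, 6}, leaving only 7.
Row 4, column 1: row 4 has {1, 3, 4, 5, 6, 7} and column 1 has {1, 3, 4, 5, 6}, leaving only 2.
Row 5, column 5: row 5 has {1, 2, 6, 7} and column 5 has {1, 2, 3, 5, 6, 7}, leaving only 4.
Row 5 already has {1, 2, 4, 6, 7} and column 3 already has {1, 2, 3, 6, 7}, so row 5, column 3 must be 5.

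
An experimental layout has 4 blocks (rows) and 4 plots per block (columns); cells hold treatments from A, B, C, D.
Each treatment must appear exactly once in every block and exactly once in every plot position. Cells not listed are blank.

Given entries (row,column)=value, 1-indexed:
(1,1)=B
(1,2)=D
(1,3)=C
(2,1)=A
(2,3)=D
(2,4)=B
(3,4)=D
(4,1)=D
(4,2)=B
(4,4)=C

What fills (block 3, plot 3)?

Block 1, plot 4: block 1 has {B, C, D} and plot 4 has {B, C, D}, leaving only A.
Block 2, plot 2: block 2 has {A, B, D} and plot 2 has {B, D}, leaving only C.
Block 3, plot 1: block 3 has {D} and plot 1 has {A, B, D}, leaving only C.
Block 3, plot 2: block 3 has {C, D} and plot 2 has {B, C, D}, leaving only A.
Block 3 already has {A, C, D} and plot 3 already has {C, D}, so block 3, plot 3 must be B.

B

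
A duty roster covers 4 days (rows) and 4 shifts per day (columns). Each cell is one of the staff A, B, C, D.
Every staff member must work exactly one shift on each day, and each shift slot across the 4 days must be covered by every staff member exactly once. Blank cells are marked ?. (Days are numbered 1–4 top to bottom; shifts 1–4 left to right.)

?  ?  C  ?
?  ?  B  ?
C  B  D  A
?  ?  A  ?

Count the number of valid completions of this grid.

4

Day 1, shift 1: eliminating its day and shift leaves {A, B, D}.
Day 1, shift 2: eliminating its day and shift leaves {A, D}.
Day 1, shift 4: eliminating its day and shift leaves {B, D}.
Day 2, shift 1: eliminating its day and shift leaves {A, D}.
Day 2, shift 2: eliminating its day and shift leaves {A, C, D}.
Day 2, shift 4: eliminating its day and shift leaves {C, D}.
Day 4, shift 1: eliminating its day and shift leaves {B, D}.
Day 4, shift 2: eliminating its day and shift leaves {C, D}.
Day 4, shift 4: eliminating its day and shift leaves {B, C, D}.
Enumerating the assignments across these blanks that avoid any day or shift repeat gives 4 completions.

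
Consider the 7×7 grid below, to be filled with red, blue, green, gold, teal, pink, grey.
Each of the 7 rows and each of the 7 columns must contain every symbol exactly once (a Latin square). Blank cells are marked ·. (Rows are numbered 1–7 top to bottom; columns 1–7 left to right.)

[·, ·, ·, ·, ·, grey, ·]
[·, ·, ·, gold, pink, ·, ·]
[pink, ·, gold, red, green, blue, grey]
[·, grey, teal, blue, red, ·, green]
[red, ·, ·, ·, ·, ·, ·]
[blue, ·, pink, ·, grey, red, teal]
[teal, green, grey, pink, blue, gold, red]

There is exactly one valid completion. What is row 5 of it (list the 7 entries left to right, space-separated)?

Row 2, column 7: row 2 has {gold, pink} and column 7 has {red, green, teal, grey}, leaving only blue.
Row 3, column 2: row 3 has {red, blue, green, gold, pink, grey} and column 2 has {green, grey}, leaving only teal.
Row 2, column 2: row 2 has {blue, gold, pink} and column 2 has {green, teal, grey}, leaving only red.
Row 2, column 3: row 2 has {red, blue, gold, pink} and column 3 has {gold, teal, pink, grey}, leaving only green.
Row 5, column 3: row 5 has {red} and column 3 has {green, gold, teal, pink, grey}, leaving only blue.
Row 1, column 3: row 1 has {grey} and column 3 has {blue, green, gold, teal, pink, grey}, leaving only red.
Row 2, column 1: row 2 has {red, blue, green, gold, pink} and column 1 has {red, blue, teal, pink}, leaving only grey.
Row 2, column 6: row 2 has {red, blue, green, gold, pink, grey} and column 6 has {red, blue, gold, grey}, leaving only teal.
Row 4, column 1: row 4 has {red, blue, green, teal, grey} and column 1 has {red, blue, teal, pink, grey}, leaving only gold.
Row 1, column 1: row 1 has {red, grey} and column 1 has {red, blue, gold, teal, pink, grey}, leaving only green.
Row 1, column 4: row 1 has {red, green, grey} and column 4 has {red, blue, gold, pink}, leaving only teal.
Row 1, column 5: row 1 has {red, green, teal, grey} and column 5 has {red, blue, green, pink, grey}, leaving only gold.
Row 5, column 5: row 5 has {red, blue} and column 5 has {red, blue, green, gold, pink, grey}, leaving only teal.
Row 1, column 7: row 1 has {red, green, gold, teal, grey} and column 7 has {red, blue, green, teal, grey}, leaving only pink.
Row 5, column 7: row 5 has {red, blue, teal} and column 7 has {red, blue, green, teal, pink, grey}, leaving only gold.
Row 5, column 2: row 5 has {red, blue, gold, teal} and column 2 has {red, green, teal, grey}, leaving only pink.
Row 5, column 6: row 5 has {red, blue, gold, teal, pink} and column 6 has {red, blue, gold, teal, grey}, leaving only green.
Row 5, column 4: row 5 has {red, blue, green, gold, teal, pink} and column 4 has {red, blue, gold, teal, pink}, leaving only grey.
So row 5 reads: red pink blue grey teal green gold.

red pink blue grey teal green gold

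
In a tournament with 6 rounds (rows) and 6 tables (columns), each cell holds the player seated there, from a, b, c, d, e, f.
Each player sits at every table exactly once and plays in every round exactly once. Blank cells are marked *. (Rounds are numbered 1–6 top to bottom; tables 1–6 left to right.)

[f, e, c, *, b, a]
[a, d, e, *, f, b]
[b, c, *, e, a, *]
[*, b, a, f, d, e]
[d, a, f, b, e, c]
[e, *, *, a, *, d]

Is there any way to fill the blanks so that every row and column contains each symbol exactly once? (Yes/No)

No round or table among the givens repeats a symbol, and propagating forced cells runs into no contradiction.
One valid completion exists (for instance, f e c d b a / a d e c f b / b c d e a f / c b a f d e / d a f b e c / e f b a c d).

Yes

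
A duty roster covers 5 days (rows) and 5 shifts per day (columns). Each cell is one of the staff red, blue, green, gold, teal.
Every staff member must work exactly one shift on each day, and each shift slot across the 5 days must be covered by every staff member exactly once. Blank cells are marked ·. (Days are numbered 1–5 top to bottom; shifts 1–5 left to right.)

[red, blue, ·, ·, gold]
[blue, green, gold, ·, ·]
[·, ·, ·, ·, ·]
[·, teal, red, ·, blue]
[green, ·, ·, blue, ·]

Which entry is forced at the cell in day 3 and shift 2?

red

Day 4, shift 1: day 4 has {red, blue, teal} and shift 1 has {red, blue, green}, leaving only gold.
Day 3, shift 1: day 3 has {} and shift 1 has {red, blue, green, gold}, leaving only teal.
Day 4, shift 4: day 4 has {red, blue, gold, teal} and shift 4 has {blue}, leaving only green.
Day 1, shift 4: day 1 has {red, blue, gold} and shift 4 has {blue, green}, leaving only teal.
Day 1, shift 3: day 1 has {red, blue, gold, teal} and shift 3 has {red, gold}, leaving only green.
Day 2, shift 4: day 2 has {blue, green, gold} and shift 4 has {blue, green, teal}, leaving only red.
Day 2, shift 5: day 2 has {red, blue, green, gold} and shift 5 has {blue, gold}, leaving only teal.
Day 3, shift 3: day 3 has {teal} and shift 3 has {red, green, gold}, leaving only blue.
Day 3, shift 4: day 3 has {blue, teal} and shift 4 has {red, blue, green, teal}, leaving only gold.
Day 3 already has {blue, gold, teal} and shift 2 already has {blue, green, teal}, so day 3, shift 2 must be red.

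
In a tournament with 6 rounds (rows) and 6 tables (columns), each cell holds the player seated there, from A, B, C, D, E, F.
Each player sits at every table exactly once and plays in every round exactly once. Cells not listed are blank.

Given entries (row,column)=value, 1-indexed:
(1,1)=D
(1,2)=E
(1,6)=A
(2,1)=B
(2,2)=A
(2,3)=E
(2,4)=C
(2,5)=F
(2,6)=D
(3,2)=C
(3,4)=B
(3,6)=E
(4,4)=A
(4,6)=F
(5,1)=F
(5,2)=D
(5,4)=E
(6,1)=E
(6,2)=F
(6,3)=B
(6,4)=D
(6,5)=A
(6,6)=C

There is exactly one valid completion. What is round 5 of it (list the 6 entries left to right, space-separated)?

F D A E C B

Round 5, table 6: round 5 has {D, E, F} and table 6 has {A, C, D, E, F}, leaving only B.
Round 5, table 5: round 5 has {B, D, E, F} and table 5 has {A, F}, leaving only C.
Round 5, table 3: round 5 has {B, C, D, E, F} and table 3 has {B, E}, leaving only A.
So round 5 reads: F D A E C B.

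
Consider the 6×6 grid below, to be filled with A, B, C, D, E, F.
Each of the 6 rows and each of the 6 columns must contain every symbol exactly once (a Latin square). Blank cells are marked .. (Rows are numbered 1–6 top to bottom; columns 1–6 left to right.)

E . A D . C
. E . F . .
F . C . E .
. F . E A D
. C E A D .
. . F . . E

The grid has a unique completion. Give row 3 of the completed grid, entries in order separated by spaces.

F D C B E A

Row 3, column 4: row 3 has {C, E, F} and column 4 has {A, D, E, F}, leaving only B.
Row 3, column 6: row 3 has {B, C, E, F} and column 6 has {C, D, E}, leaving only A.
Row 3, column 2: row 3 has {A, B, C, E, F} and column 2 has {C, E, F}, leaving only D.
So row 3 reads: F D C B E A.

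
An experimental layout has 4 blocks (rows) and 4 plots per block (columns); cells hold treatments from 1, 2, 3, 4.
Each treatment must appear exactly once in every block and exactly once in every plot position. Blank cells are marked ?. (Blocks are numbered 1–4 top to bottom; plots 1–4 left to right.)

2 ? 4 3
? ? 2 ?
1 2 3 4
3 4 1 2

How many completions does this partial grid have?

1

Block 1, plot 2: eliminating its block and plot leaves {1}.
Block 2, plot 1: eliminating its block and plot leaves {4}.
Block 2, plot 2: eliminating its block and plot leaves {1, 3}.
Block 2, plot 4: eliminating its block and plot leaves {1}.
Only one assignment across all blanks avoids any block or plot repeat, giving 1 completion.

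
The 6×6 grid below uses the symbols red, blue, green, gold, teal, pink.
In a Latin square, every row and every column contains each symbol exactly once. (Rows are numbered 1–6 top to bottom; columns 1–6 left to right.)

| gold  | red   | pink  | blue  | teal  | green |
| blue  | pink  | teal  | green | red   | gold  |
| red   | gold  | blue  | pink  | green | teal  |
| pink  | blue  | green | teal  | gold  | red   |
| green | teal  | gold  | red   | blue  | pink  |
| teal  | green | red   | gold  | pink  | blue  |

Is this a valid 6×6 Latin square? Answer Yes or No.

Yes

Each row is a permutation of the 6 symbols, and so is each column.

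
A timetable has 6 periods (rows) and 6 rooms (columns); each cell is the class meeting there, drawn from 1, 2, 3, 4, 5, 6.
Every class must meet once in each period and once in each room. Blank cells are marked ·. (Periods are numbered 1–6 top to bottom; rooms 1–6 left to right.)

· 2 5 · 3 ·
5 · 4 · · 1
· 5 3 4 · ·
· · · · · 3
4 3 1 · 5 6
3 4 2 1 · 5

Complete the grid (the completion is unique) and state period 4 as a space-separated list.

2 1 6 5 4 3

Period 4, room 3: period 4 has {3} and room 3 has {1, 2, 3, 4, 5}, leaving only 6.
Period 4, room 2: period 4 has {3, 6} and room 2 has {2, 3, 4, 5}, leaving only 1.
Period 4, room 1: period 4 has {1, 3, 6} and room 1 has {3, 4, 5}, leaving only 2.
Period 4, room 4: period 4 has {1, 2, 3, 6} and room 4 has {1, 4}, leaving only 5.
Period 4, room 5: period 4 has {1, 2, 3, 5, 6} and room 5 has {3, 5}, leaving only 4.
So period 4 reads: 2 1 6 5 4 3.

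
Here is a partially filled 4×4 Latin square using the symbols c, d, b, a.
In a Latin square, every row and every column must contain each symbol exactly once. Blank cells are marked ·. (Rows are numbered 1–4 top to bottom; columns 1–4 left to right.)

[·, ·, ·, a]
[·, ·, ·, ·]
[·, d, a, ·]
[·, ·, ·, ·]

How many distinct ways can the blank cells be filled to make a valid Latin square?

Row 1, column 1: eliminating its row and column leaves {c, d, b}.
Row 1, column 2: eliminating its row and column leaves {c, b}.
Row 1, column 3: eliminating its row and column leaves {c, d, b}.
Row 2, column 1: eliminating its row and column leaves {c, d, b, a}.
Row 2, column 2: eliminating its row and column leaves {c, b, a}.
Row 2, column 3: eliminating its row and column leaves {c, d, b}.
Row 2, column 4: eliminating its row and column leaves {c, d, b}.
Row 3, column 1: eliminating its row and column leaves {c, b}.
Row 3, column 4: eliminating its row and column leaves {c, b}.
Row 4, column 1: eliminating its row and column leaves {c, d, b, a}.
Row 4, column 2: eliminating its row and column leaves {c, b, a}.
Row 4, column 3: eliminating its row and column leaves {c, d, b}.
Row 4, column 4: eliminating its row and column leaves {c, d, b}.
Enumerating the assignments across these blanks that avoid any row or column repeat gives 16 completions.

16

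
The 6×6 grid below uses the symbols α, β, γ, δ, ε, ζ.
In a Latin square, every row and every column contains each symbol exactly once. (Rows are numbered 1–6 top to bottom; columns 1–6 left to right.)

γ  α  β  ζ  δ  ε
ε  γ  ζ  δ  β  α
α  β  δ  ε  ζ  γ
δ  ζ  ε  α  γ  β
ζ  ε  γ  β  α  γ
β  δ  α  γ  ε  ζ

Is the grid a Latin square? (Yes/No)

No

Column 6 contains γ twice (at rows 3 and 5), so it is not a permutation.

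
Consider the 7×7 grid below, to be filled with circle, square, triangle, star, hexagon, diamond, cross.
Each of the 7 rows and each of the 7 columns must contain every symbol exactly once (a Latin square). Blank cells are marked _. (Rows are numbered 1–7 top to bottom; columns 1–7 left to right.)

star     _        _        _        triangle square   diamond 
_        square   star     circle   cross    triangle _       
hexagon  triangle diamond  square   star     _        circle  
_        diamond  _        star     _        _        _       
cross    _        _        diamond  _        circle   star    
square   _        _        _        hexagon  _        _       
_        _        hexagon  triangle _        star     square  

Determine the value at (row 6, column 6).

Row 2, column 1: row 2 has {circle, square, triangle, star, cross} and column 1 has {square, star, hexagon, cross}, leaving only diamond.
Row 2, column 7: row 2 has {circle, square, triangle, star, diamond, cross} and column 7 has {circle, square, star, diamond}, leaving only hexagon.
Row 3, column 6: row 3 has {circle, square, triangle, star, hexagon, diamond} and column 6 has {circle, square, triangle, star}, leaving only cross.
Row 6 already has {square, hexagon} and column 6 already has {circle, square, triangle, star, cross}, so row 6, column 6 must be diamond.

diamond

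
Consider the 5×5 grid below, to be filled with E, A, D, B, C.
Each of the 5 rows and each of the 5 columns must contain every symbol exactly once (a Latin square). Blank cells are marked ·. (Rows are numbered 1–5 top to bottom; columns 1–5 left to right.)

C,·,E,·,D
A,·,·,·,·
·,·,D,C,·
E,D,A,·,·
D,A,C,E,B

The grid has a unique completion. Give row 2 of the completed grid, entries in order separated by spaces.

A C B D E

Row 2, column 3: row 2 has {A} and column 3 has {E, A, D, C}, leaving only B.
Row 2, column 4: row 2 has {A, B} and column 4 has {E, C}, leaving only D.
Row 1, column 2: row 1 has {E, D, C} and column 2 has {A, D}, leaving only B.
Row 1, column 4: row 1 has {E, D, B, C} and column 4 has {E, D, C}, leaving only A.
Row 3, column 1: row 3 has {D, C} and column 1 has {E, A, D, C}, leaving only B.
Row 3, column 2: row 3 has {D, B, C} and column 2 has {A, D, B}, leaving only E.
Row 2, column 2: row 2 has {A, D, B} and column 2 has {E, A, D, B}, leaving only C.
Row 2, column 5: row 2 has {A, D, B, C} and column 5 has {D, B}, leaving only E.
So row 2 reads: A C B D E.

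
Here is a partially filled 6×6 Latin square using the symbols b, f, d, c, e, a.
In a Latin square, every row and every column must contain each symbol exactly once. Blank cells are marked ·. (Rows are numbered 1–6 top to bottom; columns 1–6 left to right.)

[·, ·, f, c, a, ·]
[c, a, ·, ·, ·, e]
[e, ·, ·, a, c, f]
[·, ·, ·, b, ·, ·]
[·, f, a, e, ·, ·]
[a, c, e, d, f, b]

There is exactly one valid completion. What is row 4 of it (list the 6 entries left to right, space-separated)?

f d c b e a

Row 1, column 6: row 1 has {f, c, a} and column 6 has {b, f, e}, leaving only d.
Row 1, column 1: row 1 has {f, d, c, a} and column 1 has {c, e, a}, leaving only b.
Row 1, column 2: row 1 has {b, f, d, c, a} and column 2 has {f, c, a}, leaving only e.
Row 4, column 2: row 4 has {b} and column 2 has {f, c, e, a}, leaving only d.
Row 4, column 1: row 4 has {b, d} and column 1 has {b, c, e, a}, leaving only f.
Row 4, column 3: row 4 has {b, f, d} and column 3 has {f, e, a}, leaving only c.
Row 4, column 5: row 4 has {b, f, d, c} and column 5 has {f, c, a}, leaving only e.
Row 4, column 6: row 4 has {b, f, d, c, e} and column 6 has {b, f, d, e}, leaving only a.
So row 4 reads: f d c b e a.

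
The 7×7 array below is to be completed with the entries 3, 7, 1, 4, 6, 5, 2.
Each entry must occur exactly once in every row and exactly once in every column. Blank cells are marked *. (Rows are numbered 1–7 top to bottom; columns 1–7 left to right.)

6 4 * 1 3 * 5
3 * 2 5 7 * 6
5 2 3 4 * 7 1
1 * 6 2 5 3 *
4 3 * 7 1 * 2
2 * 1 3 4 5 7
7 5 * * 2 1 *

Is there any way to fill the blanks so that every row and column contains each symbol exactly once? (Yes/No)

No row or column among the givens repeats a symbol, and propagating forced cells runs into no contradiction.
One valid completion exists (for instance, 6 4 7 1 3 2 5 / 3 1 2 5 7 4 6 / 5 2 3 4 6 7 1 / 1 7 6 2 5 3 4 / 4 3 5 7 1 6 2 / 2 6 1 3 4 5 7 / 7 5 4 6 2 1 3).

Yes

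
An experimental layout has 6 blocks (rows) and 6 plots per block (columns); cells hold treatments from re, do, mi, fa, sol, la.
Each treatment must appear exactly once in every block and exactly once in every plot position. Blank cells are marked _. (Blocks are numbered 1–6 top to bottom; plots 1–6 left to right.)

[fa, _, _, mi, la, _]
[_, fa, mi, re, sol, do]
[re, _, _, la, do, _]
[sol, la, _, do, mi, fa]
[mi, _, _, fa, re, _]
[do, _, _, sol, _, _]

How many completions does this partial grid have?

Block 1, plot 2: eliminating its block and plot leaves {re, do, sol}.
Block 1, plot 3: eliminating its block and plot leaves {re, do, sol}.
Block 1, plot 6: eliminating its block and plot leaves {re, sol}.
Block 2, plot 1: eliminating its block and plot leaves {la}.
Block 3, plot 2: eliminating its block and plot leaves {mi, sol}.
Block 3, plot 3: eliminating its block and plot leaves {fa, sol}.
Block 3, plot 6: eliminating its block and plot leaves {mi, sol}.
Block 4, plot 3: eliminating its block and plot leaves {re}.
Block 5, plot 2: eliminating its block and plot leaves {do, sol}.
Block 5, plot 3: eliminating its block and plot leaves {do, sol, la}.
Block 5, plot 6: eliminating its block and plot leaves {sol, la}.
Block 6, plot 2: eliminating its block and plot leaves {re, mi}.
Block 6, plot 3: eliminating its block and plot leaves {re, fa, la}.
Block 6, plot 5: eliminating its block and plot leaves {fa}.
Block 6, plot 6: eliminating its block and plot leaves {re, mi, la}.
Enumerating the assignments across these blanks that avoid any block or plot repeat gives 3 completions.

3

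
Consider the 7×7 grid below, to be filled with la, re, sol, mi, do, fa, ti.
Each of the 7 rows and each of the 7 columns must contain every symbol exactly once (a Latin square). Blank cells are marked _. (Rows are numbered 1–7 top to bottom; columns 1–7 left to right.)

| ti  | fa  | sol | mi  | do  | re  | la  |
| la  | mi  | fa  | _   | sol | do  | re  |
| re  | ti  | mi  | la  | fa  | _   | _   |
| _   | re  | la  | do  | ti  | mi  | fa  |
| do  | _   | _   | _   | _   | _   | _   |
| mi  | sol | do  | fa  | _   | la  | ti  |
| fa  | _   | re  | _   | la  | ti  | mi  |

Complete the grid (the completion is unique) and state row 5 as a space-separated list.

Row 5, column 2: row 5 has {do} and column 2 has {re, sol, mi, fa, ti}, leaving only la.
Row 5, column 3: row 5 has {la, do} and column 3 has {la, re, sol, mi, do, fa}, leaving only ti.
Row 5, column 7: row 5 has {la, do, ti} and column 7 has {la, re, mi, fa, ti}, leaving only sol.
Row 5, column 4: row 5 has {la, sol, do, ti} and column 4 has {la, mi, do, fa}, leaving only re.
Row 5, column 5: row 5 has {la, re, sol, do, ti} and column 5 has {la, sol, do, fa, ti}, leaving only mi.
Row 5, column 6: row 5 has {la, re, sol, mi, do, ti} and column 6 has {la, re, mi, do, ti}, leaving only fa.
So row 5 reads: do la ti re mi fa sol.

do la ti re mi fa sol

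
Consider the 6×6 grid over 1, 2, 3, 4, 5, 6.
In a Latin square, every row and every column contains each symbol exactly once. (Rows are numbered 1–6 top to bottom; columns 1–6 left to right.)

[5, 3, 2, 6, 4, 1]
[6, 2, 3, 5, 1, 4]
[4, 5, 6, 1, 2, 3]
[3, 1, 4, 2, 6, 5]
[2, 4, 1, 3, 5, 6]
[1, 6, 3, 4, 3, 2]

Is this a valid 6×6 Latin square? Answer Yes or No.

No

Column 3 contains 3 twice (at rows 2 and 6), so it is not a permutation.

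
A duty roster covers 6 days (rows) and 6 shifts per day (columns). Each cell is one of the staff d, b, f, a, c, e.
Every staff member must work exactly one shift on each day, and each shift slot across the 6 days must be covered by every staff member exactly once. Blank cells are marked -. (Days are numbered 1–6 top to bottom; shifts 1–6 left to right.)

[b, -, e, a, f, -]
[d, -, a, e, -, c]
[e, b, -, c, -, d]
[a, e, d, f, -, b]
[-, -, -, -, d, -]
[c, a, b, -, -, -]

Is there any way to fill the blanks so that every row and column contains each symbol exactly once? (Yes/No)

No

Day 1, shift 6: day 1 together with shift 6 already contain {d, b, f, a, c, e} — every symbol — so nothing can go there. The grid has no valid completion.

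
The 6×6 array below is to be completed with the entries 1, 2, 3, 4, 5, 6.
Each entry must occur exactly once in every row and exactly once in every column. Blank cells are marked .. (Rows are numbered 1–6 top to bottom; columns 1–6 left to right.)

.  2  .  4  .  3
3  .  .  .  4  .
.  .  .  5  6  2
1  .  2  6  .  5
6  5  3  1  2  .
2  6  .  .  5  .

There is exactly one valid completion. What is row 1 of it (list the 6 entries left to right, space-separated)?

Row 1, column 1: row 1 has {2, 3, 4} and column 1 has {1, 2, 3, 6}, leaving only 5.
Row 1, column 5: row 1 has {2, 3, 4, 5} and column 5 has {2, 4, 5, 6}, leaving only 1.
Row 1, column 3: row 1 has {1, 2, 3, 4, 5} and column 3 has {2, 3}, leaving only 6.
So row 1 reads: 5 2 6 4 1 3.

5 2 6 4 1 3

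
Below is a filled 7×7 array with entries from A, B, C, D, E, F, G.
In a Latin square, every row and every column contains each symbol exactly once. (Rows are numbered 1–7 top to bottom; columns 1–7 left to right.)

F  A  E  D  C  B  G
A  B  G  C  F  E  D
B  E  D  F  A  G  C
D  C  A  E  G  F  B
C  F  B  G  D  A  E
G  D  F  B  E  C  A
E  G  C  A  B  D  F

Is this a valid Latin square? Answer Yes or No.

Yes

Each row is a permutation of the 7 symbols, and so is each column.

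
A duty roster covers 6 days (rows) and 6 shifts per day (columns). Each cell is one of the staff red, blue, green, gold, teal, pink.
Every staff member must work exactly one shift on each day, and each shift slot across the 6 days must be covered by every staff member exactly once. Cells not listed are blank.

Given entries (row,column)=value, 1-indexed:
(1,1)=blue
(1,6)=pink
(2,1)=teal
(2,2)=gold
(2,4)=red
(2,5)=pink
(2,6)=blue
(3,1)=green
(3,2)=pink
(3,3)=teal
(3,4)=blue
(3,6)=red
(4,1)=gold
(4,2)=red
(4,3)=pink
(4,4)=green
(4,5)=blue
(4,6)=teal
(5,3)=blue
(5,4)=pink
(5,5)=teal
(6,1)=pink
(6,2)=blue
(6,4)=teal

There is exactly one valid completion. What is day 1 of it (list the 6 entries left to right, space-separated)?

blue teal red gold green pink

Day 1, shift 4: day 1 has {blue, pink} and shift 4 has {red, blue, green, teal, pink}, leaving only gold.
Day 2, shift 3: day 2 has {red, blue, gold, teal, pink} and shift 3 has {blue, teal, pink}, leaving only green.
Day 1, shift 3: day 1 has {blue, gold, pink} and shift 3 has {blue, green, teal, pink}, leaving only red.
Day 1, shift 5: day 1 has {red, blue, gold, pink} and shift 5 has {blue, teal, pink}, leaving only green.
Day 1, shift 2: day 1 has {red, blue, green, gold, pink} and shift 2 has {red, blue, gold, pink}, leaving only teal.
So day 1 reads: blue teal red gold green pink.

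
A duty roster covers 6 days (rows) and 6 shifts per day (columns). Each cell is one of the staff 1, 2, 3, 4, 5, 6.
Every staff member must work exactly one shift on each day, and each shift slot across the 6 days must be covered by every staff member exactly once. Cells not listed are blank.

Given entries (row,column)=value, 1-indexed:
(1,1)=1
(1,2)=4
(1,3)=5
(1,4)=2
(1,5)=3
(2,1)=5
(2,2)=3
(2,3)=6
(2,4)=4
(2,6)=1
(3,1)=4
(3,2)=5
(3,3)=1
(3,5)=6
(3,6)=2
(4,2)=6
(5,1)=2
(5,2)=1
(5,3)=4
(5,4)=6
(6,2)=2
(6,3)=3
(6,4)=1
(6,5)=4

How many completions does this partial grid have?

1

Day 1, shift 6: eliminating its day and shift leaves {6}.
Day 2, shift 5: eliminating its day and shift leaves {2}.
Day 3, shift 4: eliminating its day and shift leaves {3}.
Day 4, shift 1: eliminating its day and shift leaves {3}.
Day 4, shift 3: eliminating its day and shift leaves {2}.
Day 4, shift 4: eliminating its day and shift leaves {3, 5}.
Day 4, shift 5: eliminating its day and shift leaves {1, 2, 5}.
Day 4, shift 6: eliminating its day and shift leaves {3, 4, 5}.
Day 5, shift 5: eliminating its day and shift leaves {5}.
Day 5, shift 6: eliminating its day and shift leaves {3, 5}.
Day 6, shift 1: eliminating its day and shift leaves {6}.
Day 6, shift 6: eliminating its day and shift leaves {5, 6}.
Only one assignment across all blanks avoids any day or shift repeat, giving 1 completion.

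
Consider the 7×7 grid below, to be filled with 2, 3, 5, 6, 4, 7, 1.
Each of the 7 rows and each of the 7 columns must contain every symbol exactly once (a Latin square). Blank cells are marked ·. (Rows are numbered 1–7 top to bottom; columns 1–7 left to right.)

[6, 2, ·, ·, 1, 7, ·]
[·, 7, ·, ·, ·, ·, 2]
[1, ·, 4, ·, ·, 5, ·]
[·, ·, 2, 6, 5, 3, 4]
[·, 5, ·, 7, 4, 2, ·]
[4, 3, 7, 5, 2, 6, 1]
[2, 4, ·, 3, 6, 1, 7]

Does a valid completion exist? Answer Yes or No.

No row or column among the givens repeats a symbol, and propagating forced cells runs into no contradiction.
One valid completion exists (for instance, 6 2 3 4 1 7 5 / 5 7 6 1 3 4 2 / 1 6 4 2 7 5 3 / 7 1 2 6 5 3 4 / 3 5 1 7 4 2 6 / 4 3 7 5 2 6 1 / 2 4 5 3 6 1 7).

Yes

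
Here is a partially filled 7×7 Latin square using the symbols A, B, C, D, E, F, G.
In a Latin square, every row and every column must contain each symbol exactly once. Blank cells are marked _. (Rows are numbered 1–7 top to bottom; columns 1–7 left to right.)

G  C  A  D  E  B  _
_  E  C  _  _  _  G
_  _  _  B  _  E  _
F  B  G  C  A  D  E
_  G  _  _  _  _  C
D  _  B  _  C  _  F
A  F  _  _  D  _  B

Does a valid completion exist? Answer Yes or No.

Row 1, column 7: row 1 together with column 7 already contain {A, B, C, D, E, F, G} — every symbol — so nothing can go there. The grid has no valid completion.

No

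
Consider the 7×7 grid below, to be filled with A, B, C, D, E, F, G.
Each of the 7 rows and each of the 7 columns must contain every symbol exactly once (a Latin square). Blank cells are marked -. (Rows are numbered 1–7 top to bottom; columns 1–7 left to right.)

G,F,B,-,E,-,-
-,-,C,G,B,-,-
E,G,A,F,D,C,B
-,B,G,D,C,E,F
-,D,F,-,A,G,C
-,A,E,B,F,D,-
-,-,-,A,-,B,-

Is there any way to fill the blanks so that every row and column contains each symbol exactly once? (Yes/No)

Yes

No row or column among the givens repeats a symbol, and propagating forced cells runs into no contradiction.
One valid completion exists (for instance, G F B C E A D / D E C G B F A / E G A F D C B / A B G D C E F / B D F E A G C / C A E B F D G / F C D A G B E).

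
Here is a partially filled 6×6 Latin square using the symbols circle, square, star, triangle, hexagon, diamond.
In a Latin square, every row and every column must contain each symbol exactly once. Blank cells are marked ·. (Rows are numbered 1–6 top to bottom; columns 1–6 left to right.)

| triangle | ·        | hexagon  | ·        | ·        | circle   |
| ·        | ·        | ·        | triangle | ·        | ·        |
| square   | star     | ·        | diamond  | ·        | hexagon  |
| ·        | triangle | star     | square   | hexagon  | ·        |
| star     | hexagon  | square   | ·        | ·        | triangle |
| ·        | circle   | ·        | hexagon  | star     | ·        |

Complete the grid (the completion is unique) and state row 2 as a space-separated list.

hexagon square diamond triangle circle star

Row 1, column 4: row 1 has {circle, triangle, hexagon} and column 4 has {square, triangle, hexagon, diamond}, leaving only star.
Row 4, column 6: row 4 has {square, star, triangle, hexagon} and column 6 has {circle, triangle, hexagon}, leaving only diamond.
Row 4, column 1: row 4 has {square, star, triangle, hexagon, diamond} and column 1 has {square, star, triangle}, leaving only circle.
Row 5, column 4: row 5 has {square, star, triangle, hexagon} and column 4 has {square, star, triangle, hexagon, diamond}, leaving only circle.
Row 5, column 5: row 5 has {circle, square, star, triangle, hexagon} and column 5 has {star, hexagon}, leaving only diamond.
Row 1, column 5: row 1 has {circle, star, triangle, hexagon} and column 5 has {star, hexagon, diamond}, leaving only square.
Row 2, column 5: row 2 has {triangle} and column 5 has {square, star, hexagon, diamond}, leaving only circle.
Row 2, column 3: row 2 has {circle, triangle} and column 3 has {square, star, hexagon}, leaving only diamond.
Row 2, column 1: row 2 has {circle, triangle, diamond} and column 1 has {circle, square, star, triangle}, leaving only hexagon.
Row 2, column 2: row 2 has {circle, triangle, hexagon, diamond} and column 2 has {circle, star, triangle, hexagon}, leaving only square.
Row 2, column 6: row 2 has {circle, square, triangle, hexagon, diamond} and column 6 has {circle, triangle, hexagon, diamond}, leaving only star.
So row 2 reads: hexagon square diamond triangle circle star.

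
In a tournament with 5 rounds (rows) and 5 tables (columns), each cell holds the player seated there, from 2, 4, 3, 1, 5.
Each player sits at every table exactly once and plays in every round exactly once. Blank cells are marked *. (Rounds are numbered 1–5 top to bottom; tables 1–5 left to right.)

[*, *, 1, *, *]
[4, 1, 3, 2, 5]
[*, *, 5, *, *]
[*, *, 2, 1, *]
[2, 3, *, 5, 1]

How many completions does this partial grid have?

3

Round 1, table 1: eliminating its round and table leaves {3, 5}.
Round 1, table 2: eliminating its round and table leaves {2, 4, 5}.
Round 1, table 4: eliminating its round and table leaves {4, 3}.
Round 1, table 5: eliminating its round and table leaves {2, 4, 3}.
Round 3, table 1: eliminating its round and table leaves {3, 1}.
Round 3, table 2: eliminating its round and table leaves {2, 4}.
Round 3, table 4: eliminating its round and table leaves {4, 3}.
Round 3, table 5: eliminating its round and table leaves {2, 4, 3}.
Round 4, table 1: eliminating its round and table leaves {3, 5}.
Round 4, table 2: eliminating its round and table leaves {4, 5}.
Round 4, table 5: eliminating its round and table leaves {4, 3}.
Round 5, table 3: eliminating its round and table leaves {4}.
Enumerating the assignments across these blanks that avoid any round or table repeat gives 3 completions.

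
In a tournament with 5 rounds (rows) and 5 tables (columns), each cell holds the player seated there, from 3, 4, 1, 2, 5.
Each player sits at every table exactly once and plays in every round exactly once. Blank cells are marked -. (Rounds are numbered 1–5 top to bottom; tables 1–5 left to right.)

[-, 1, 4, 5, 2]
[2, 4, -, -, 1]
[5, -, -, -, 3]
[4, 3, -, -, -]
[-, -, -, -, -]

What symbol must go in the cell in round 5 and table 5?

Round 1, table 1: round 1 has {4, 1, 2, 5} and table 1 has {4, 2, 5}, leaving only 3.
Round 2, table 4: round 2 has {4, 1, 2} and table 4 has {5}, leaving only 3.
Round 2, table 3: round 2 has {3, 4, 1, 2} and table 3 has {4}, leaving only 5.
Round 3, table 2: round 3 has {3, 5} and table 2 has {3, 4, 1}, leaving only 2.
Round 3, table 3: round 3 has {3, 2, 5} and table 3 has {4, 5}, leaving only 1.
Round 3, table 4: round 3 has {3, 1, 2, 5} and table 4 has {3, 5}, leaving only 4.
Round 4, table 3: round 4 has {3, 4} and table 3 has {4, 1, 5}, leaving only 2.
Round 4, table 4: round 4 has {3, 4, 2} and table 4 has {3, 4, 5}, leaving only 1.
Round 4, table 5: round 4 has {3, 4, 1, 2} and table 5 has {3, 1, 2}, leaving only 5.
Round 5 already has {} and table 5 already has {3, 1, 2, 5}, so round 5, table 5 must be 4.

4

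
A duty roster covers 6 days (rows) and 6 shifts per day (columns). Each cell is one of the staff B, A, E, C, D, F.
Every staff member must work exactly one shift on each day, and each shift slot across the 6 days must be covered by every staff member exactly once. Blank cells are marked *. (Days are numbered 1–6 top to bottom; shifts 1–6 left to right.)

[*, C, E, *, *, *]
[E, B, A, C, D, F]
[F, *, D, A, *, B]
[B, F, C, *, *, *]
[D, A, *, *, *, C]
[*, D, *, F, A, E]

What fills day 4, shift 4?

Day 1, shift 1: day 1 has {E, C} and shift 1 has {B, E, D, F}, leaving only A.
Day 1, shift 6: day 1 has {A, E, C} and shift 6 has {B, E, C, F}, leaving only D.
Day 1, shift 4: day 1 has {A, E, C, D} and shift 4 has {A, C, F}, leaving only B.
Day 1, shift 5: day 1 has {B, A, E, C, D} and shift 5 has {A, D}, leaving only F.
Day 3, shift 2: day 3 has {B, A, D, F} and shift 2 has {B, A, C, D, F}, leaving only E.
Day 3, shift 5: day 3 has {B, A, E, D, F} and shift 5 has {A, D, F}, leaving only C.
Day 4, shift 5: day 4 has {B, C, F} and shift 5 has {A, C, D, F}, leaving only E.
Day 4 already has {B, E, C, F} and shift 4 already has {B, A, C, F}, so day 4, shift 4 must be D.

D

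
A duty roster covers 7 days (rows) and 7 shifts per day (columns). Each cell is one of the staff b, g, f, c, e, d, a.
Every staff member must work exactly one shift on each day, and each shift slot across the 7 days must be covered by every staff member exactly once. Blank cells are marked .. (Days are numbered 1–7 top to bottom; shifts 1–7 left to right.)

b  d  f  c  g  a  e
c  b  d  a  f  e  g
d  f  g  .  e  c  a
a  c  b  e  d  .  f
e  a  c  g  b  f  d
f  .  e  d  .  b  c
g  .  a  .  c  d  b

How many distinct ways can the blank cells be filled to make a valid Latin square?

1

Day 3, shift 4: eliminating its day and shift leaves {b}.
Day 4, shift 6: eliminating its day and shift leaves {g}.
Day 6, shift 2: eliminating its day and shift leaves {g}.
Day 6, shift 5: eliminating its day and shift leaves {a}.
Day 7, shift 2: eliminating its day and shift leaves {e}.
Day 7, shift 4: eliminating its day and shift leaves {f}.
Only one assignment across all blanks avoids any day or shift repeat, giving 1 completion.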